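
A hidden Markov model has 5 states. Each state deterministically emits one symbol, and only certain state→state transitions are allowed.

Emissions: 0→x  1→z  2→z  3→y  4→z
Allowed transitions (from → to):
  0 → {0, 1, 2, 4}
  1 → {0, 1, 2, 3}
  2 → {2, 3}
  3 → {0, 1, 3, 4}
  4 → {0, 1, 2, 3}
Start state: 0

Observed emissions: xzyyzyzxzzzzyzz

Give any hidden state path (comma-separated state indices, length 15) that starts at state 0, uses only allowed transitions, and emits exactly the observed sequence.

  0: obs=x cand={0} pick 0 [start]
  1: obs=z cand={1,2,4} pick 2 [0->2 ok]
  2: obs=y cand={3} pick 3 [2->3 ok]
  3: obs=y cand={3} pick 3 [3->3 ok]
  4: obs=z cand={1,2,4} pick 4 [3->4 ok]
  5: obs=y cand={3} pick 3 [4->3 ok]
  6: obs=z cand={1,2,4} pick 4 [3->4 ok]
  7: obs=x cand={0} pick 0 [4->0 ok]
  8: obs=z cand={1,2,4} pick 2 [0->2 ok]
  9: obs=z cand={1,2,4} pick 2 [2->2 ok]
  10: obs=z cand={1,2,4} pick 2 [2->2 ok]
  11: obs=z cand={1,2,4} pick 2 [2->2 ok]
  12: obs=y cand={3} pick 3 [2->3 ok]
  13: obs=z cand={1,2,4} pick 1 [3->1 ok]
  14: obs=z cand={1,2,4} pick 2 [1->2 ok]

0,2,3,3,4,3,4,0,2,2,2,2,3,1,2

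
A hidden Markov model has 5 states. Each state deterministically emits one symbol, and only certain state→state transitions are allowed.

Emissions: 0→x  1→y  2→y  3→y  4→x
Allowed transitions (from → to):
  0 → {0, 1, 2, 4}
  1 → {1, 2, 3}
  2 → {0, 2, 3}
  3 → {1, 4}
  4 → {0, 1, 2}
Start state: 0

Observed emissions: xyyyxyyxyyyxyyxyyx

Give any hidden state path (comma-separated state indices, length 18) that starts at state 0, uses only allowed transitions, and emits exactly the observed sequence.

  [0] x  {0,4}  => 0  start
  [1] y  {1,2,3}  => 2  0->2 ok
  [2] y  {1,2,3}  => 2  2->2 ok
  [3] y  {1,2,3}  => 3  2->3 ok
  [4] x  {0,4}  => 4  3->4 ok
  [5] y  {1,2,3}  => 2  4->2 ok
  [6] y  {1,2,3}  => 2  2->2 ok
  [7] x  {0,4}  => 0  2->0 ok
  [8] y  {1,2,3}  => 1  0->1 ok
  [9] y  {1,2,3}  => 2  1->2 ok
  [10] y  {1,2,3}  => 3  2->3 ok
  [11] x  {0,4}  => 4  3->4 ok
  [12] y  {1,2,3}  => 2  4->2 ok
  [13] y  {1,2,3}  => 2  2->2 ok
  [14] x  {0,4}  => 0  2->0 ok
  [15] y  {1,2,3}  => 2  0->2 ok
  [16] y  {1,2,3}  => 2  2->2 ok
  [17] x  {0,4}  => 0  2->0 ok

0,2,2,3,4,2,2,0,1,2,3,4,2,2,0,2,2,0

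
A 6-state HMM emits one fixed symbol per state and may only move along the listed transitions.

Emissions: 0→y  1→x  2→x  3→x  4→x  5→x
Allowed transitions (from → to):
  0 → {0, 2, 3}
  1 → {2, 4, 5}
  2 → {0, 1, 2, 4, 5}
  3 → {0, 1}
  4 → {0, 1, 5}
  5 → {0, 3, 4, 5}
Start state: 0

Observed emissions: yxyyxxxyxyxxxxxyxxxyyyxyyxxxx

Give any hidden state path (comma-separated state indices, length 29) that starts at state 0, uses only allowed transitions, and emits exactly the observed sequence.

0,3,0,0,3,1,4,0,2,0,3,1,2,1,2,0,3,1,2,0,0,0,3,0,0,3,1,4,1

  [0] y  {0}  => 0  start
  [1] x  {1,2,3,4,5}  => 3  0->3 ok
  [2] y  {0}  => 0  3->0 ok
  [3] y  {0}  => 0  0->0 ok
  [4] x  {1,2,3,4,5}  => 3  0->3 ok
  [5] x  {1,2,3,4,5}  => 1  3->1 ok
  [6] x  {1,2,3,4,5}  => 4  1->4 ok
  [7] y  {0}  => 0  4->0 ok
  [8] x  {1,2,3,4,5}  => 2  0->2 ok
  [9] y  {0}  => 0  2->0 ok
  [10] x  {1,2,3,4,5}  => 3  0->3 ok
  [11] x  {1,2,3,4,5}  => 1  3->1 ok
  [12] x  {1,2,3,4,5}  => 2  1->2 ok
  [13] x  {1,2,3,4,5}  => 1  2->1 ok
  [14] x  {1,2,3,4,5}  => 2  1->2 ok
  [15] y  {0}  => 0  2->0 ok
  [16] x  {1,2,3,4,5}  => 3  0->3 ok
  [17] x  {1,2,3,4,5}  => 1  3->1 ok
  [18] x  {1,2,3,4,5}  => 2  1->2 ok
  [19] y  {0}  => 0  2->0 ok
  [20] y  {0}  => 0  0->0 ok
  [21] y  {0}  => 0  0->0 ok
  [22] x  {1,2,3,4,5}  => 3  0->3 ok
  [23] y  {0}  => 0  3->0 ok
  [24] y  {0}  => 0  0->0 ok
  [25] x  {1,2,3,4,5}  => 3  0->3 ok
  [26] x  {1,2,3,4,5}  => 1  3->1 ok
  [27] x  {1,2,3,4,5}  => 4  1->4 ok
  [28] x  {1,2,3,4,5}  => 1  4->1 ok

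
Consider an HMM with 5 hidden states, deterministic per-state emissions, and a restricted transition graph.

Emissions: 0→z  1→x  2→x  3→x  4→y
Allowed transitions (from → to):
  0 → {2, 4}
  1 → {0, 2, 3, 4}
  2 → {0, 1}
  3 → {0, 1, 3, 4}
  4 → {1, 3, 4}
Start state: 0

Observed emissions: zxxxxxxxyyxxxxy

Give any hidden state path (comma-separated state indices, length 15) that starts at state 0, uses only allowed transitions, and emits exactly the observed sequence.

0,2,1,2,1,3,1,3,4,4,1,3,1,3,4

  pos 0: z in {0}, choose 0; start
  pos 1: x in {1,2,3}, choose 2; 0->2 ok
  pos 2: x in {1,2,3}, choose 1; 2->1 ok
  pos 3: x in {1,2,3}, choose 2; 1->2 ok
  pos 4: x in {1,2,3}, choose 1; 2->1 ok
  pos 5: x in {1,2,3}, choose 3; 1->3 ok
  pos 6: x in {1,2,3}, choose 1; 3->1 ok
  pos 7: x in {1,2,3}, choose 3; 1->3 ok
  pos 8: y in {4}, choose 4; 3->4 ok
  pos 9: y in {4}, choose 4; 4->4 ok
  pos 10: x in {1,2,3}, choose 1; 4->1 ok
  pos 11: x in {1,2,3}, choose 3; 1->3 ok
  pos 12: x in {1,2,3}, choose 1; 3->1 ok
  pos 13: x in {1,2,3}, choose 3; 1->3 ok
  pos 14: y in {4}, choose 4; 3->4 ok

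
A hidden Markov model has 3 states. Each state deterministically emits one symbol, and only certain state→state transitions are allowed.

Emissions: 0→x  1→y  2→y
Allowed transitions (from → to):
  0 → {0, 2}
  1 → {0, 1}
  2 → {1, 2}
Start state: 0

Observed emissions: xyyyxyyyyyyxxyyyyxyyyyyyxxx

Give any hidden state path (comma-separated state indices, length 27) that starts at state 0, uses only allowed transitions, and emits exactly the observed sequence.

0,2,1,1,0,2,2,2,2,2,1,0,0,2,1,1,1,0,2,2,1,1,1,1,0,0,0

  t0 'x' -> {0}, take 0 (start)
  t1 'y' -> {1,2}, take 2 (0->2 ok)
  t2 'y' -> {1,2}, take 1 (2->1 ok)
  t3 'y' -> {1,2}, take 1 (1->1 ok)
  t4 'x' -> {0}, take 0 (1->0 ok)
  t5 'y' -> {1,2}, take 2 (0->2 ok)
  t6 'y' -> {1,2}, take 2 (2->2 ok)
  t7 'y' -> {1,2}, take 2 (2->2 ok)
  t8 'y' -> {1,2}, take 2 (2->2 ok)
  t9 'y' -> {1,2}, take 2 (2->2 ok)
  t10 'y' -> {1,2}, take 1 (2->1 ok)
  t11 'x' -> {0}, take 0 (1->0 ok)
  t12 'x' -> {0}, take 0 (0->0 ok)
  t13 'y' -> {1,2}, take 2 (0->2 ok)
  t14 'y' -> {1,2}, take 1 (2->1 ok)
  t15 'y' -> {1,2}, take 1 (1->1 ok)
  t16 'y' -> {1,2}, take 1 (1->1 ok)
  t17 'x' -> {0}, take 0 (1->0 ok)
  t18 'y' -> {1,2}, take 2 (0->2 ok)
  t19 'y' -> {1,2}, take 2 (2->2 ok)
  t20 'y' -> {1,2}, take 1 (2->1 ok)
  t21 'y' -> {1,2}, take 1 (1->1 ok)
  t22 'y' -> {1,2}, take 1 (1->1 ok)
  t23 'y' -> {1,2}, take 1 (1->1 ok)
  t24 'x' -> {0}, take 0 (1->0 ok)
  t25 'x' -> {0}, take 0 (0->0 ok)
  t26 'x' -> {0}, take 0 (0->0 ok)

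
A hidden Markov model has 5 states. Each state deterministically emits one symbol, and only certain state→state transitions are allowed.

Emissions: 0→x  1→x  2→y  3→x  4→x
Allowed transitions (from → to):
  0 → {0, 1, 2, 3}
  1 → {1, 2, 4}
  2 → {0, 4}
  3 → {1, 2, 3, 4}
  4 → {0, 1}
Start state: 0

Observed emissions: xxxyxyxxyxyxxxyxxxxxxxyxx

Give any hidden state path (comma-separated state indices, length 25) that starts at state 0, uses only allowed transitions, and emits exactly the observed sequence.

0,1,1,2,0,2,4,0,2,0,2,4,0,0,2,0,0,0,3,4,1,1,2,4,0

  0: obs=x cand={0,1,3,4} pick 0 [start]
  1: obs=x cand={0,1,3,4} pick 1 [0->1 ok]
  2: obs=x cand={0,1,3,4} pick 1 [1->1 ok]
  3: obs=y cand={2} pick 2 [1->2 ok]
  4: obs=x cand={0,1,3,4} pick 0 [2->0 ok]
  5: obs=y cand={2} pick 2 [0->2 ok]
  6: obs=x cand={0,1,3,4} pick 4 [2->4 ok]
  7: obs=x cand={0,1,3,4} pick 0 [4->0 ok]
  8: obs=y cand={2} pick 2 [0->2 ok]
  9: obs=x cand={0,1,3,4} pick 0 [2->0 ok]
  10: obs=y cand={2} pick 2 [0->2 ok]
  11: obs=x cand={0,1,3,4} pick 4 [2->4 ok]
  12: obs=x cand={0,1,3,4} pick 0 [4->0 ok]
  13: obs=x cand={0,1,3,4} pick 0 [0->0 ok]
  14: obs=y cand={2} pick 2 [0->2 ok]
  15: obs=x cand={0,1,3,4} pick 0 [2->0 ok]
  16: obs=x cand={0,1,3,4} pick 0 [0->0 ok]
  17: obs=x cand={0,1,3,4} pick 0 [0->0 ok]
  18: obs=x cand={0,1,3,4} pick 3 [0->3 ok]
  19: obs=x cand={0,1,3,4} pick 4 [3->4 ok]
  20: obs=x cand={0,1,3,4} pick 1 [4->1 ok]
  21: obs=x cand={0,1,3,4} pick 1 [1->1 ok]
  22: obs=y cand={2} pick 2 [1->2 ok]
  23: obs=x cand={0,1,3,4} pick 4 [2->4 ok]
  24: obs=x cand={0,1,3,4} pick 0 [4->0 ok]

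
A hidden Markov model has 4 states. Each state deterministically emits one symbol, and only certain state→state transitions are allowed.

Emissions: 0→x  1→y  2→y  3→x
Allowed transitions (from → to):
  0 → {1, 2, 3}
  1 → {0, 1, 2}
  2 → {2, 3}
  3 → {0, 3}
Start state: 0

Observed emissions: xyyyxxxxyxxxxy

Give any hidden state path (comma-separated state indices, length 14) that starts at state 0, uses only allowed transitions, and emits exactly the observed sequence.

0,1,1,2,3,0,3,0,2,3,3,3,0,1

  0: obs=x cand={0,3} pick 0 [start]
  1: obs=y cand={1,2} pick 1 [0->1 ok]
  2: obs=y cand={1,2} pick 1 [1->1 ok]
  3: obs=y cand={1,2} pick 2 [1->2 ok]
  4: obs=x cand={0,3} pick 3 [2->3 ok]
  5: obs=x cand={0,3} pick 0 [3->0 ok]
  6: obs=x cand={0,3} pick 3 [0->3 ok]
  7: obs=x cand={0,3} pick 0 [3->0 ok]
  8: obs=y cand={1,2} pick 2 [0->2 ok]
  9: obs=x cand={0,3} pick 3 [2->3 ok]
  10: obs=x cand={0,3} pick 3 [3->3 ok]
  11: obs=x cand={0,3} pick 3 [3->3 ok]
  12: obs=x cand={0,3} pick 0 [3->0 ok]
  13: obs=y cand={1,2} pick 1 [0->1 ok]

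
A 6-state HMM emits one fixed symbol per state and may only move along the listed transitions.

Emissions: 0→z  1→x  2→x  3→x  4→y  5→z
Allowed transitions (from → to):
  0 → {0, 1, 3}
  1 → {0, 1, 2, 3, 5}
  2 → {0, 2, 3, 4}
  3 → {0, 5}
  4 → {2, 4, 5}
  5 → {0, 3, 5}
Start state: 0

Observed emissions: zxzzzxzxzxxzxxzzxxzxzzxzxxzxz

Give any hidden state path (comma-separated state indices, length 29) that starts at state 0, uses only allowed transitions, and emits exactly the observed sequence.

0,1,5,0,0,3,0,3,0,1,2,0,1,3,0,0,1,3,0,3,5,0,3,0,1,2,0,1,0

  0: obs=z cand={0,5} pick 0 [start]
  1: obs=x cand={1,2,3} pick 1 [0->1 ok]
  2: obs=z cand={0,5} pick 5 [1->5 ok]
  3: obs=z cand={0,5} pick 0 [5->0 ok]
  4: obs=z cand={0,5} pick 0 [0->0 ok]
  5: obs=x cand={1,2,3} pick 3 [0->3 ok]
  6: obs=z cand={0,5} pick 0 [3->0 ok]
  7: obs=x cand={1,2,3} pick 3 [0->3 ok]
  8: obs=z cand={0,5} pick 0 [3->0 ok]
  9: obs=x cand={1,2,3} pick 1 [0->1 ok]
  10: obs=x cand={1,2,3} pick 2 [1->2 ok]
  11: obs=z cand={0,5} pick 0 [2->0 ok]
  12: obs=x cand={1,2,3} pick 1 [0->1 ok]
  13: obs=x cand={1,2,3} pick 3 [1->3 ok]
  14: obs=z cand={0,5} pick 0 [3->0 ok]
  15: obs=z cand={0,5} pick 0 [0->0 ok]
  16: obs=x cand={1,2,3} pick 1 [0->1 ok]
  17: obs=x cand={1,2,3} pick 3 [1->3 ok]
  18: obs=z cand={0,5} pick 0 [3->0 ok]
  19: obs=x cand={1,2,3} pick 3 [0->3 ok]
  20: obs=z cand={0,5} pick 5 [3->5 ok]
  21: obs=z cand={0,5} pick 0 [5->0 ok]
  22: obs=x cand={1,2,3} pick 3 [0->3 ok]
  23: obs=z cand={0,5} pick 0 [3->0 ok]
  24: obs=x cand={1,2,3} pick 1 [0->1 ok]
  25: obs=x cand={1,2,3} pick 2 [1->2 ok]
  26: obs=z cand={0,5} pick 0 [2->0 ok]
  27: obs=x cand={1,2,3} pick 1 [0->1 ok]
  28: obs=z cand={0,5} pick 0 [1->0 ok]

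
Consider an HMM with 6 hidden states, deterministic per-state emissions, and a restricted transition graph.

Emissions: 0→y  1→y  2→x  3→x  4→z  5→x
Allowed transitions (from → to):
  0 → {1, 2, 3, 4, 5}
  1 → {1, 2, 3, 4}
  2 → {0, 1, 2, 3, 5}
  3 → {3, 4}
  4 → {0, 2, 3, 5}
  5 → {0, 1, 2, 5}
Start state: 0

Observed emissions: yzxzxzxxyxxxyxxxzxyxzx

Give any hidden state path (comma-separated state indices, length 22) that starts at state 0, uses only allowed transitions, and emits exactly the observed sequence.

  0: obs=y cand={0,1} pick 0 [start]
  1: obs=z cand={4} pick 4 [0->4 ok]
  2: obs=x cand={2,3,5} pick 3 [4->3 ok]
  3: obs=z cand={4} pick 4 [3->4 ok]
  4: obs=x cand={2,3,5} pick 3 [4->3 ok]
  5: obs=z cand={4} pick 4 [3->4 ok]
  6: obs=x cand={2,3,5} pick 5 [4->5 ok]
  7: obs=x cand={2,3,5} pick 5 [5->5 ok]
  8: obs=y cand={0,1} pick 1 [5->1 ok]
  9: obs=x cand={2,3,5} pick 2 [1->2 ok]
  10: obs=x cand={2,3,5} pick 2 [2->2 ok]
  11: obs=x cand={2,3,5} pick 5 [2->5 ok]
  12: obs=y cand={0,1} pick 0 [5->0 ok]
  13: obs=x cand={2,3,5} pick 3 [0->3 ok]
  14: obs=x cand={2,3,5} pick 3 [3->3 ok]
  15: obs=x cand={2,3,5} pick 3 [3->3 ok]
  16: obs=z cand={4} pick 4 [3->4 ok]
  17: obs=x cand={2,3,5} pick 5 [4->5 ok]
  18: obs=y cand={0,1} pick 0 [5->0 ok]
  19: obs=x cand={2,3,5} pick 3 [0->3 ok]
  20: obs=z cand={4} pick 4 [3->4 ok]
  21: obs=x cand={2,3,5} pick 5 [4->5 ok]

0,4,3,4,3,4,5,5,1,2,2,5,0,3,3,3,4,5,0,3,4,5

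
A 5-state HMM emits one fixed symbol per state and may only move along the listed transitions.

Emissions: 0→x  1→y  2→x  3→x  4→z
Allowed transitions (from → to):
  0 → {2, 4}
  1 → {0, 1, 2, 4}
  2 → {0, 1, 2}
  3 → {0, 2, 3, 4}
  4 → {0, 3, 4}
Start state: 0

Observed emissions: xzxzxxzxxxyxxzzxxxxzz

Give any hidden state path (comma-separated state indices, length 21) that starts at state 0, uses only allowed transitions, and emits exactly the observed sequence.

0,4,0,4,3,0,4,3,2,2,1,2,0,4,4,3,2,2,0,4,4

  0: obs=x cand={0,2,3} pick 0 [start]
  1: obs=z cand={4} pick 4 [0->4 ok]
  2: obs=x cand={0,2,3} pick 0 [4->0 ok]
  3: obs=z cand={4} pick 4 [0->4 ok]
  4: obs=x cand={0,2,3} pick 3 [4->3 ok]
  5: obs=x cand={0,2,3} pick 0 [3->0 ok]
  6: obs=z cand={4} pick 4 [0->4 ok]
  7: obs=x cand={0,2,3} pick 3 [4->3 ok]
  8: obs=x cand={0,2,3} pick 2 [3->2 ok]
  9: obs=x cand={0,2,3} pick 2 [2->2 ok]
  10: obs=y cand={1} pick 1 [2->1 ok]
  11: obs=x cand={0,2,3} pick 2 [1->2 ok]
  12: obs=x cand={0,2,3} pick 0 [2->0 ok]
  13: obs=z cand={4} pick 4 [0->4 ok]
  14: obs=z cand={4} pick 4 [4->4 ok]
  15: obs=x cand={0,2,3} pick 3 [4->3 ok]
  16: obs=x cand={0,2,3} pick 2 [3->2 ok]
  17: obs=x cand={0,2,3} pick 2 [2->2 ok]
  18: obs=x cand={0,2,3} pick 0 [2->0 ok]
  19: obs=z cand={4} pick 4 [0->4 ok]
  20: obs=z cand={4} pick 4 [4->4 ok]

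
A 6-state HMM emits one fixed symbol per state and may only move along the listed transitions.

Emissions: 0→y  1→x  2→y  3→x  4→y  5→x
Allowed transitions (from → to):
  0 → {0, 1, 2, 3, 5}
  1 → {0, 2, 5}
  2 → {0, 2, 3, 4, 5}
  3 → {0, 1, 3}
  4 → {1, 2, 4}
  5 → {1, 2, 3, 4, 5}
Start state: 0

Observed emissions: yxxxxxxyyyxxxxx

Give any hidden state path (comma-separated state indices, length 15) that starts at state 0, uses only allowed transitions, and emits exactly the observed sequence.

  t0 'y' -> {0,2,4}, take 0 (start)
  t1 'x' -> {1,3,5}, take 1 (0->1 ok)
  t2 'x' -> {1,3,5}, take 5 (1->5 ok)
  t3 'x' -> {1,3,5}, take 5 (5->5 ok)
  t4 'x' -> {1,3,5}, take 3 (5->3 ok)
  t5 'x' -> {1,3,5}, take 3 (3->3 ok)
  t6 'x' -> {1,3,5}, take 1 (3->1 ok)
  t7 'y' -> {0,2,4}, take 2 (1->2 ok)
  t8 'y' -> {0,2,4}, take 2 (2->2 ok)
  t9 'y' -> {0,2,4}, take 2 (2->2 ok)
  t10 'x' -> {1,3,5}, take 5 (2->5 ok)
  t11 'x' -> {1,3,5}, take 5 (5->5 ok)
  t12 'x' -> {1,3,5}, take 3 (5->3 ok)
  t13 'x' -> {1,3,5}, take 1 (3->1 ok)
  t14 'x' -> {1,3,5}, take 5 (1->5 ok)

0,1,5,5,3,3,1,2,2,2,5,5,3,1,5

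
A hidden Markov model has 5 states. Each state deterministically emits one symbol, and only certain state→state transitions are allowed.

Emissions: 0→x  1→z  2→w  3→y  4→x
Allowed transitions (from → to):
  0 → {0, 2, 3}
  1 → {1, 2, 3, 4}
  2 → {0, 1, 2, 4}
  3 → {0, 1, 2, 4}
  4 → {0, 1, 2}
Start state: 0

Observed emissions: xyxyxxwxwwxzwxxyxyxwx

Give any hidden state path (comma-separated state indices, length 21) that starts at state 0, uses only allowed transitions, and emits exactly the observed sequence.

0,3,0,3,4,0,2,4,2,2,4,1,2,4,0,3,0,3,4,2,4

  [0] x  {0,4}  => 0  start
  [1] y  {3}  => 3  0->3 ok
  [2] x  {0,4}  => 0  3->0 ok
  [3] y  {3}  => 3  0->3 ok
  [4] x  {0,4}  => 4  3->4 ok
  [5] x  {0,4}  => 0  4->0 ok
  [6] w  {2}  => 2  0->2 ok
  [7] x  {0,4}  => 4  2->4 ok
  [8] w  {2}  => 2  4->2 ok
  [9] w  {2}  => 2  2->2 ok
  [10] x  {0,4}  => 4  2->4 ok
  [11] z  {1}  => 1  4->1 ok
  [12] w  {2}  => 2  1->2 ok
  [13] x  {0,4}  => 4  2->4 ok
  [14] x  {0,4}  => 0  4->0 ok
  [15] y  {3}  => 3  0->3 ok
  [16] x  {0,4}  => 0  3->0 ok
  [17] y  {3}  => 3  0->3 ok
  [18] x  {0,4}  => 4  3->4 ok
  [19] w  {2}  => 2  4->2 ok
  [20] x  {0,4}  => 4  2->4 ok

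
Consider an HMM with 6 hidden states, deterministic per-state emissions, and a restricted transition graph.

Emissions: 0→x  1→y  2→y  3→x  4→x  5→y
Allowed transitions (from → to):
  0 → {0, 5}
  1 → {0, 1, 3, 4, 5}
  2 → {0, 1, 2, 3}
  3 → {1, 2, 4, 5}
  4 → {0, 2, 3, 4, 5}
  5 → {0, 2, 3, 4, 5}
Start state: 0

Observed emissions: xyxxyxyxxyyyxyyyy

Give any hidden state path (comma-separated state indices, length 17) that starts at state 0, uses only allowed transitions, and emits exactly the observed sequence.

  pos 0: x in {0,3,4}, choose 0; start
  pos 1: y in {1,2,5}, choose 5; 0->5 ok
  pos 2: x in {0,3,4}, choose 0; 5->0 ok
  pos 3: x in {0,3,4}, choose 0; 0->0 ok
  pos 4: y in {1,2,5}, choose 5; 0->5 ok
  pos 5: x in {0,3,4}, choose 3; 5->3 ok
  pos 6: y in {1,2,5}, choose 2; 3->2 ok
  pos 7: x in {0,3,4}, choose 0; 2->0 ok
  pos 8: x in {0,3,4}, choose 0; 0->0 ok
  pos 9: y in {1,2,5}, choose 5; 0->5 ok
  pos 10: y in {1,2,5}, choose 2; 5->2 ok
  pos 11: y in {1,2,5}, choose 2; 2->2 ok
  pos 12: x in {0,3,4}, choose 3; 2->3 ok
  pos 13: y in {1,2,5}, choose 5; 3->5 ok
  pos 14: y in {1,2,5}, choose 2; 5->2 ok
  pos 15: y in {1,2,5}, choose 1; 2->1 ok
  pos 16: y in {1,2,5}, choose 1; 1->1 ok

0,5,0,0,5,3,2,0,0,5,2,2,3,5,2,1,1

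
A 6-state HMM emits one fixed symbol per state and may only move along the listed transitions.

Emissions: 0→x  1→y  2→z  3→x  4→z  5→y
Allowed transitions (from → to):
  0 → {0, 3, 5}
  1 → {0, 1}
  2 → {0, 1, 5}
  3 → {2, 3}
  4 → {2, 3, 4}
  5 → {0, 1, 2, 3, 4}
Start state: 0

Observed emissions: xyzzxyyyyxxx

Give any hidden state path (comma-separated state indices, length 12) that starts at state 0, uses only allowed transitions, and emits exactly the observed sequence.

  t0 'x' -> {0,3}, take 0 (start)
  t1 'y' -> {1,5}, take 5 (0->5 ok)
  t2 'z' -> {2,4}, take 4 (5->4 ok)
  t3 'z' -> {2,4}, take 2 (4->2 ok)
  t4 'x' -> {0,3}, take 0 (2->0 ok)
  t5 'y' -> {1,5}, take 5 (0->5 ok)
  t6 'y' -> {1,5}, take 1 (5->1 ok)
  t7 'y' -> {1,5}, take 1 (1->1 ok)
  t8 'y' -> {1,5}, take 1 (1->1 ok)
  t9 'x' -> {0,3}, take 0 (1->0 ok)
  t10 'x' -> {0,3}, take 0 (0->0 ok)
  t11 'x' -> {0,3}, take 3 (0->3 ok)

0,5,4,2,0,5,1,1,1,0,0,3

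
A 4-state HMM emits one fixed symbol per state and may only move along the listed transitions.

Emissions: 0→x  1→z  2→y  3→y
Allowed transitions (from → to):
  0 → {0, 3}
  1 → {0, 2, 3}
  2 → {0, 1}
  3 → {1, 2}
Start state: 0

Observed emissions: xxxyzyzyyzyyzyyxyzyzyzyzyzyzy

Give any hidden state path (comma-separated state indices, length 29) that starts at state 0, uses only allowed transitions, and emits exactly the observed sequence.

0,0,0,3,1,3,1,3,2,1,3,2,1,3,2,0,3,1,3,1,2,1,2,1,2,1,3,1,3

  t0 'x' -> {0}, take 0 (start)
  t1 'x' -> {0}, take 0 (0->0 ok)
  t2 'x' -> {0}, take 0 (0->0 ok)
  t3 'y' -> {2,3}, take 3 (0->3 ok)
  t4 'z' -> {1}, take 1 (3->1 ok)
  t5 'y' -> {2,3}, take 3 (1->3 ok)
  t6 'z' -> {1}, take 1 (3->1 ok)
  t7 'y' -> {2,3}, take 3 (1->3 ok)
  t8 'y' -> {2,3}, take 2 (3->2 ok)
  t9 'z' -> {1}, take 1 (2->1 ok)
  t10 'y' -> {2,3}, take 3 (1->3 ok)
  t11 'y' -> {2,3}, take 2 (3->2 ok)
  t12 'z' -> {1}, take 1 (2->1 ok)
  t13 'y' -> {2,3}, take 3 (1->3 ok)
  t14 'y' -> {2,3}, take 2 (3->2 ok)
  t15 'x' -> {0}, take 0 (2->0 ok)
  t16 'y' -> {2,3}, take 3 (0->3 ok)
  t17 'z' -> {1}, take 1 (3->1 ok)
  t18 'y' -> {2,3}, take 3 (1->3 ok)
  t19 'z' -> {1}, take 1 (3->1 ok)
  t20 'y' -> {2,3}, take 2 (1->2 ok)
  t21 'z' -> {1}, take 1 (2->1 ok)
  t22 'y' -> {2,3}, take 2 (1->2 ok)
  t23 'z' -> {1}, take 1 (2->1 ok)
  t24 'y' -> {2,3}, take 2 (1->2 ok)
  t25 'z' -> {1}, take 1 (2->1 ok)
  t26 'y' -> {2,3}, take 3 (1->3 ok)
  t27 'z' -> {1}, take 1 (3->1 ok)
  t28 'y' -> {2,3}, take 3 (1->3 ok)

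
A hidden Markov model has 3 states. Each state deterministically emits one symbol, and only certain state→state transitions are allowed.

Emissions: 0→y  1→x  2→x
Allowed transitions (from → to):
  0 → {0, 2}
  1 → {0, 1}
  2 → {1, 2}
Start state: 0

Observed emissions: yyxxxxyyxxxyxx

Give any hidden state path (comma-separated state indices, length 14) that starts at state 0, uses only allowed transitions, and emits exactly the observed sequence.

  pos 0: y in {0}, choose 0; start
  pos 1: y in {0}, choose 0; 0->0 ok
  pos 2: x in {1,2}, choose 2; 0->2 ok
  pos 3: x in {1,2}, choose 1; 2->1 ok
  pos 4: x in {1,2}, choose 1; 1->1 ok
  pos 5: x in {1,2}, choose 1; 1->1 ok
  pos 6: y in {0}, choose 0; 1->0 ok
  pos 7: y in {0}, choose 0; 0->0 ok
  pos 8: x in {1,2}, choose 2; 0->2 ok
  pos 9: x in {1,2}, choose 2; 2->2 ok
  pos 10: x in {1,2}, choose 1; 2->1 ok
  pos 11: y in {0}, choose 0; 1->0 ok
  pos 12: x in {1,2}, choose 2; 0->2 ok
  pos 13: x in {1,2}, choose 2; 2->2 ok

0,0,2,1,1,1,0,0,2,2,1,0,2,2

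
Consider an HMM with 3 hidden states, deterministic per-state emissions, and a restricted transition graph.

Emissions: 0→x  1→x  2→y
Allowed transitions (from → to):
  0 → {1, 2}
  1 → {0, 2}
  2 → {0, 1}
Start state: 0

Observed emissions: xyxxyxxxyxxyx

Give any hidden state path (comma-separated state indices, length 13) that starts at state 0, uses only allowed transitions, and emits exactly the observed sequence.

0,2,0,1,2,1,0,1,2,1,0,2,1

  pos 0: x in {0,1}, choose 0; start
  pos 1: y in {2}, choose 2; 0->2 ok
  pos 2: x in {0,1}, choose 0; 2->0 ok
  pos 3: x in {0,1}, choose 1; 0->1 ok
  pos 4: y in {2}, choose 2; 1->2 ok
  pos 5: x in {0,1}, choose 1; 2->1 ok
  pos 6: x in {0,1}, choose 0; 1->0 ok
  pos 7: x in {0,1}, choose 1; 0->1 ok
  pos 8: y in {2}, choose 2; 1->2 ok
  pos 9: x in {0,1}, choose 1; 2->1 ok
  pos 10: x in {0,1}, choose 0; 1->0 ok
  pos 11: y in {2}, choose 2; 0->2 ok
  pos 12: x in {0,1}, choose 1; 2->1 ok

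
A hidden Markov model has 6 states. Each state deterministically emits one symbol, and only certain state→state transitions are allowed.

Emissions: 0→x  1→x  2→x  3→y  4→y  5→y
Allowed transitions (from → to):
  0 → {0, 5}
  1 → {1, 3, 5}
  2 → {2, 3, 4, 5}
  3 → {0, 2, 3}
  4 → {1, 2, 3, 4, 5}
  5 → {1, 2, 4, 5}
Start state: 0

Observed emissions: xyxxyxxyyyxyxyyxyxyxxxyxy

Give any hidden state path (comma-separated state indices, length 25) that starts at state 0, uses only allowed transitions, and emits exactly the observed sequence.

  [0] x  {0,1,2}  => 0  start
  [1] y  {3,4,5}  => 5  0->5 ok
  [2] x  {0,1,2}  => 1  5->1 ok
  [3] x  {0,1,2}  => 1  1->1 ok
  [4] y  {3,4,5}  => 3  1->3 ok
  [5] x  {0,1,2}  => 0  3->0 ok
  [6] x  {0,1,2}  => 0  0->0 ok
  [7] y  {3,4,5}  => 5  0->5 ok
  [8] y  {3,4,5}  => 5  5->5 ok
  [9] y  {3,4,5}  => 5  5->5 ok
  [10] x  {0,1,2}  => 1  5->1 ok
  [11] y  {3,4,5}  => 3  1->3 ok
  [12] x  {0,1,2}  => 2  3->2 ok
  [13] y  {3,4,5}  => 4  2->4 ok
  [14] y  {3,4,5}  => 4  4->4 ok
  [15] x  {0,1,2}  => 2  4->2 ok
  [16] y  {3,4,5}  => 3  2->3 ok
  [17] x  {0,1,2}  => 2  3->2 ok
  [18] y  {3,4,5}  => 3  2->3 ok
  [19] x  {0,1,2}  => 0  3->0 ok
  [20] x  {0,1,2}  => 0  0->0 ok
  [21] x  {0,1,2}  => 0  0->0 ok
  [22] y  {3,4,5}  => 5  0->5 ok
  [23] x  {0,1,2}  => 1  5->1 ok
  [24] y  {3,4,5}  => 3  1->3 ok

0,5,1,1,3,0,0,5,5,5,1,3,2,4,4,2,3,2,3,0,0,0,5,1,3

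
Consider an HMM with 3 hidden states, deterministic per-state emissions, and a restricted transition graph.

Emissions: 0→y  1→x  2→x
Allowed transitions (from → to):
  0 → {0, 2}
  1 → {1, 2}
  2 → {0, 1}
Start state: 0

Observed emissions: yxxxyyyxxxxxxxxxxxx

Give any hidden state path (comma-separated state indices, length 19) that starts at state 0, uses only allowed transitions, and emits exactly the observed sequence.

0,2,1,2,0,0,0,2,1,2,1,1,1,2,1,2,1,1,1

  t0 'y' -> {0}, take 0 (start)
  t1 'x' -> {1,2}, take 2 (0->2 ok)
  t2 'x' -> {1,2}, take 1 (2->1 ok)
  t3 'x' -> {1,2}, take 2 (1->2 ok)
  t4 'y' -> {0}, take 0 (2->0 ok)
  t5 'y' -> {0}, take 0 (0->0 ok)
  t6 'y' -> {0}, take 0 (0->0 ok)
  t7 'x' -> {1,2}, take 2 (0->2 ok)
  t8 'x' -> {1,2}, take 1 (2->1 ok)
  t9 'x' -> {1,2}, take 2 (1->2 ok)
  t10 'x' -> {1,2}, take 1 (2->1 ok)
  t11 'x' -> {1,2}, take 1 (1->1 ok)
  t12 'x' -> {1,2}, take 1 (1->1 ok)
  t13 'x' -> {1,2}, take 2 (1->2 ok)
  t14 'x' -> {1,2}, take 1 (2->1 ok)
  t15 'x' -> {1,2}, take 2 (1->2 ok)
  t16 'x' -> {1,2}, take 1 (2->1 ok)
  t17 'x' -> {1,2}, take 1 (1->1 ok)
  t18 'x' -> {1,2}, take 1 (1->1 ok)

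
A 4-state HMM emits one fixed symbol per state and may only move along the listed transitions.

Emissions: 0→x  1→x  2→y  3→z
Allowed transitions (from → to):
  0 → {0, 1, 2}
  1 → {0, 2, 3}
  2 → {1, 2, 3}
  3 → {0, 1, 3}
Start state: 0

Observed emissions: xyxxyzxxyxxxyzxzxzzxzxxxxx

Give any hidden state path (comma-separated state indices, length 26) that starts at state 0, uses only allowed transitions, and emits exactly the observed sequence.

0,2,1,0,2,3,0,0,2,1,0,0,2,3,1,3,1,3,3,1,3,0,0,0,0,1

  0: obs=x cand={0,1} pick 0 [start]
  1: obs=y cand={2} pick 2 [0->2 ok]
  2: obs=x cand={0,1} pick 1 [2->1 ok]
  3: obs=x cand={0,1} pick 0 [1->0 ok]
  4: obs=y cand={2} pick 2 [0->2 ok]
  5: obs=z cand={3} pick 3 [2->3 ok]
  6: obs=x cand={0,1} pick 0 [3->0 ok]
  7: obs=x cand={0,1} pick 0 [0->0 ok]
  8: obs=y cand={2} pick 2 [0->2 ok]
  9: obs=x cand={0,1} pick 1 [2->1 ok]
  10: obs=x cand={0,1} pick 0 [1->0 ok]
  11: obs=x cand={0,1} pick 0 [0->0 ok]
  12: obs=y cand={2} pick 2 [0->2 ok]
  13: obs=z cand={3} pick 3 [2->3 ok]
  14: obs=x cand={0,1} pick 1 [3->1 ok]
  15: obs=z cand={3} pick 3 [1->3 ok]
  16: obs=x cand={0,1} pick 1 [3->1 ok]
  17: obs=z cand={3} pick 3 [1->3 ok]
  18: obs=z cand={3} pick 3 [3->3 ok]
  19: obs=x cand={0,1} pick 1 [3->1 ok]
  20: obs=z cand={3} pick 3 [1->3 ok]
  21: obs=x cand={0,1} pick 0 [3->0 ok]
  22: obs=x cand={0,1} pick 0 [0->0 ok]
  23: obs=x cand={0,1} pick 0 [0->0 ok]
  24: obs=x cand={0,1} pick 0 [0->0 ok]
  25: obs=x cand={0,1} pick 1 [0->1 ok]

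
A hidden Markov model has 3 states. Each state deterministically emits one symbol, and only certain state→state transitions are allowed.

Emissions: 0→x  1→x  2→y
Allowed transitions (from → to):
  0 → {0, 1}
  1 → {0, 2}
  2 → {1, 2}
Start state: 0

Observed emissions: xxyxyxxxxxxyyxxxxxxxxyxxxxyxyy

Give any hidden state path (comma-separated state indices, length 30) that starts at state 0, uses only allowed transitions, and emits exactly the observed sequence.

  0: obs=x cand={0,1} pick 0 [start]
  1: obs=x cand={0,1} pick 1 [0->1 ok]
  2: obs=y cand={2} pick 2 [1->2 ok]
  3: obs=x cand={0,1} pick 1 [2->1 ok]
  4: obs=y cand={2} pick 2 [1->2 ok]
  5: obs=x cand={0,1} pick 1 [2->1 ok]
  6: obs=x cand={0,1} pick 0 [1->0 ok]
  7: obs=x cand={0,1} pick 0 [0->0 ok]
  8: obs=x cand={0,1} pick 1 [0->1 ok]
  9: obs=x cand={0,1} pick 0 [1->0 ok]
  10: obs=x cand={0,1} pick 1 [0->1 ok]
  11: obs=y cand={2} pick 2 [1->2 ok]
  12: obs=y cand={2} pick 2 [2->2 ok]
  13: obs=x cand={0,1} pick 1 [2->1 ok]
  14: obs=x cand={0,1} pick 0 [1->0 ok]
  15: obs=x cand={0,1} pick 1 [0->1 ok]
  16: obs=x cand={0,1} pick 0 [1->0 ok]
  17: obs=x cand={0,1} pick 1 [0->1 ok]
  18: obs=x cand={0,1} pick 0 [1->0 ok]
  19: obs=x cand={0,1} pick 0 [0->0 ok]
  20: obs=x cand={0,1} pick 1 [0->1 ok]
  21: obs=y cand={2} pick 2 [1->2 ok]
  22: obs=x cand={0,1} pick 1 [2->1 ok]
  23: obs=x cand={0,1} pick 0 [1->0 ok]
  24: obs=x cand={0,1} pick 0 [0->0 ok]
  25: obs=x cand={0,1} pick 1 [0->1 ok]
  26: obs=y cand={2} pick 2 [1->2 ok]
  27: obs=x cand={0,1} pick 1 [2->1 ok]
  28: obs=y cand={2} pick 2 [1->2 ok]
  29: obs=y cand={2} pick 2 [2->2 ok]

0,1,2,1,2,1,0,0,1,0,1,2,2,1,0,1,0,1,0,0,1,2,1,0,0,1,2,1,2,2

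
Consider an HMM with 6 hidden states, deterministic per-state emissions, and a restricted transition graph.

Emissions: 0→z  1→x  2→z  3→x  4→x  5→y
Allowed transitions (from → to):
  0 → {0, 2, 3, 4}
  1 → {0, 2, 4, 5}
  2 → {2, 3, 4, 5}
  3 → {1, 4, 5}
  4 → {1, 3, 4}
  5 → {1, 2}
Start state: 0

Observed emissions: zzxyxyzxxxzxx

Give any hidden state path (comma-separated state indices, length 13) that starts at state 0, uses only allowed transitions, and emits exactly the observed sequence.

  0: obs=z cand={0,2} pick 0 [start]
  1: obs=z cand={0,2} pick 2 [0->2 ok]
  2: obs=x cand={1,3,4} pick 3 [2->3 ok]
  3: obs=y cand={5} pick 5 [3->5 ok]
  4: obs=x cand={1,3,4} pick 1 [5->1 ok]
  5: obs=y cand={5} pick 5 [1->5 ok]
  6: obs=z cand={0,2} pick 2 [5->2 ok]
  7: obs=x cand={1,3,4} pick 4 [2->4 ok]
  8: obs=x cand={1,3,4} pick 4 [4->4 ok]
  9: obs=x cand={1,3,4} pick 1 [4->1 ok]
  10: obs=z cand={0,2} pick 0 [1->0 ok]
  11: obs=x cand={1,3,4} pick 3 [0->3 ok]
  12: obs=x cand={1,3,4} pick 1 [3->1 ok]

0,2,3,5,1,5,2,4,4,1,0,3,1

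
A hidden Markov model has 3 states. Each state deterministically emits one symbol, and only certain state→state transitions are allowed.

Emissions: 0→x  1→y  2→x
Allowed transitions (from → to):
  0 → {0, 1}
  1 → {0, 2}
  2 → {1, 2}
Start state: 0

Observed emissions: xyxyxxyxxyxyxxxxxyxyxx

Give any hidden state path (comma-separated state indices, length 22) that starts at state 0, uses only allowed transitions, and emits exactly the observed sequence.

  pos 0: x in {0,2}, choose 0; start
  pos 1: y in {1}, choose 1; 0->1 ok
  pos 2: x in {0,2}, choose 2; 1->2 ok
  pos 3: y in {1}, choose 1; 2->1 ok
  pos 4: x in {0,2}, choose 2; 1->2 ok
  pos 5: x in {0,2}, choose 2; 2->2 ok
  pos 6: y in {1}, choose 1; 2->1 ok
  pos 7: x in {0,2}, choose 0; 1->0 ok
  pos 8: x in {0,2}, choose 0; 0->0 ok
  pos 9: y in {1}, choose 1; 0->1 ok
  pos 10: x in {0,2}, choose 2; 1->2 ok
  pos 11: y in {1}, choose 1; 2->1 ok
  pos 12: x in {0,2}, choose 0; 1->0 ok
  pos 13: x in {0,2}, choose 0; 0->0 ok
  pos 14: x in {0,2}, choose 0; 0->0 ok
  pos 15: x in {0,2}, choose 0; 0->0 ok
  pos 16: x in {0,2}, choose 0; 0->0 ok
  pos 17: y in {1}, choose 1; 0->1 ok
  pos 18: x in {0,2}, choose 0; 1->0 ok
  pos 19: y in {1}, choose 1; 0->1 ok
  pos 20: x in {0,2}, choose 0; 1->0 ok
  pos 21: x in {0,2}, choose 0; 0->0 ok

0,1,2,1,2,2,1,0,0,1,2,1,0,0,0,0,0,1,0,1,0,0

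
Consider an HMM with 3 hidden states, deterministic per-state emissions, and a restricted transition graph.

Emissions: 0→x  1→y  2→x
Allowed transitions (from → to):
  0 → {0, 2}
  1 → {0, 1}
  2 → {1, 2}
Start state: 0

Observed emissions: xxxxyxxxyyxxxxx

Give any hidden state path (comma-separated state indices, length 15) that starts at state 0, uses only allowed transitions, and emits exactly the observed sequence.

  0: obs=x cand={0,2} pick 0 [start]
  1: obs=x cand={0,2} pick 0 [0->0 ok]
  2: obs=x cand={0,2} pick 2 [0->2 ok]
  3: obs=x cand={0,2} pick 2 [2->2 ok]
  4: obs=y cand={1} pick 1 [2->1 ok]
  5: obs=x cand={0,2} pick 0 [1->0 ok]
  6: obs=x cand={0,2} pick 2 [0->2 ok]
  7: obs=x cand={0,2} pick 2 [2->2 ok]
  8: obs=y cand={1} pick 1 [2->1 ok]
  9: obs=y cand={1} pick 1 [1->1 ok]
  10: obs=x cand={0,2} pick 0 [1->0 ok]
  11: obs=x cand={0,2} pick 0 [0->0 ok]
  12: obs=x cand={0,2} pick 0 [0->0 ok]
  13: obs=x cand={0,2} pick 0 [0->0 ok]
  14: obs=x cand={0,2} pick 2 [0->2 ok]

0,0,2,2,1,0,2,2,1,1,0,0,0,0,2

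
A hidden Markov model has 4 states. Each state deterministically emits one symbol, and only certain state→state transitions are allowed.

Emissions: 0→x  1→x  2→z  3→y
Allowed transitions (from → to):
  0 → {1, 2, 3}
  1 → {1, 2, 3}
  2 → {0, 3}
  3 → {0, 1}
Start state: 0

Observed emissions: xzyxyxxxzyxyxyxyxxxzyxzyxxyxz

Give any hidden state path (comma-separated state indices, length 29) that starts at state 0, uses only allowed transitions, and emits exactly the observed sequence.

0,2,3,1,3,0,1,1,2,3,0,3,0,3,0,3,0,1,1,2,3,0,2,3,0,1,3,0,2

  pos 0: x in {0,1}, choose 0; start
  pos 1: z in {2}, choose 2; 0->2 ok
  pos 2: y in {3}, choose 3; 2->3 ok
  pos 3: x in {0,1}, choose 1; 3->1 ok
  pos 4: y in {3}, choose 3; 1->3 ok
  pos 5: x in {0,1}, choose 0; 3->0 ok
  pos 6: x in {0,1}, choose 1; 0->1 ok
  pos 7: x in {0,1}, choose 1; 1->1 ok
  pos 8: z in {2}, choose 2; 1->2 ok
  pos 9: y in {3}, choose 3; 2->3 ok
  pos 10: x in {0,1}, choose 0; 3->0 ok
  pos 11: y in {3}, choose 3; 0->3 ok
  pos 12: x in {0,1}, choose 0; 3->0 ok
  pos 13: y in {3}, choose 3; 0->3 ok
  pos 14: x in {0,1}, choose 0; 3->0 ok
  pos 15: y in {3}, choose 3; 0->3 ok
  pos 16: x in {0,1}, choose 0; 3->0 ok
  pos 17: x in {0,1}, choose 1; 0->1 ok
  pos 18: x in {0,1}, choose 1; 1->1 ok
  pos 19: z in {2}, choose 2; 1->2 ok
  pos 20: y in {3}, choose 3; 2->3 ok
  pos 21: x in {0,1}, choose 0; 3->0 ok
  pos 22: z in {2}, choose 2; 0->2 ok
  pos 23: y in {3}, choose 3; 2->3 ok
  pos 24: x in {0,1}, choose 0; 3->0 ok
  pos 25: x in {0,1}, choose 1; 0->1 ok
  pos 26: y in {3}, choose 3; 1->3 ok
  pos 27: x in {0,1}, choose 0; 3->0 ok
  pos 28: z in {2}, choose 2; 0->2 ok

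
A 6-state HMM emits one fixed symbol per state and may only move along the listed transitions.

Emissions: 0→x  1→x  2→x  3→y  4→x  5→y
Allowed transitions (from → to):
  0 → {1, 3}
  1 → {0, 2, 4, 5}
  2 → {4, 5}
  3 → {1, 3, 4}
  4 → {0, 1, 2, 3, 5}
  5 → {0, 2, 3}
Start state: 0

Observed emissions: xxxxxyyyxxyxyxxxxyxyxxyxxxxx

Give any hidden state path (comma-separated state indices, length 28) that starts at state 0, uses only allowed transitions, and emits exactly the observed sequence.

0,1,4,2,4,5,3,3,4,2,5,2,5,0,1,0,1,5,0,3,1,0,3,4,0,1,4,1

  0: obs=x cand={0,1,2,4} pick 0 [start]
  1: obs=x cand={0,1,2,4} pick 1 [0->1 ok]
  2: obs=x cand={0,1,2,4} pick 4 [1->4 ok]
  3: obs=x cand={0,1,2,4} pick 2 [4->2 ok]
  4: obs=x cand={0,1,2,4} pick 4 [2->4 ok]
  5: obs=y cand={3,5} pick 5 [4->5 ok]
  6: obs=y cand={3,5} pick 3 [5->3 ok]
  7: obs=y cand={3,5} pick 3 [3->3 ok]
  8: obs=x cand={0,1,2,4} pick 4 [3->4 ok]
  9: obs=x cand={0,1,2,4} pick 2 [4->2 ok]
  10: obs=y cand={3,5} pick 5 [2->5 ok]
  11: obs=x cand={0,1,2,4} pick 2 [5->2 ok]
  12: obs=y cand={3,5} pick 5 [2->5 ok]
  13: obs=x cand={0,1,2,4} pick 0 [5->0 ok]
  14: obs=x cand={0,1,2,4} pick 1 [0->1 ok]
  15: obs=x cand={0,1,2,4} pick 0 [1->0 ok]
  16: obs=x cand={0,1,2,4} pick 1 [0->1 ok]
  17: obs=y cand={3,5} pick 5 [1->5 ok]
  18: obs=x cand={0,1,2,4} pick 0 [5->0 ok]
  19: obs=y cand={3,5} pick 3 [0->3 ok]
  20: obs=x cand={0,1,2,4} pick 1 [3->1 ok]
  21: obs=x cand={0,1,2,4} pick 0 [1->0 ok]
  22: obs=y cand={3,5} pick 3 [0->3 ok]
  23: obs=x cand={0,1,2,4} pick 4 [3->4 ok]
  24: obs=x cand={0,1,2,4} pick 0 [4->0 ok]
  25: obs=x cand={0,1,2,4} pick 1 [0->1 ok]
  26: obs=x cand={0,1,2,4} pick 4 [1->4 ok]
  27: obs=x cand={0,1,2,4} pick 1 [4->1 ok]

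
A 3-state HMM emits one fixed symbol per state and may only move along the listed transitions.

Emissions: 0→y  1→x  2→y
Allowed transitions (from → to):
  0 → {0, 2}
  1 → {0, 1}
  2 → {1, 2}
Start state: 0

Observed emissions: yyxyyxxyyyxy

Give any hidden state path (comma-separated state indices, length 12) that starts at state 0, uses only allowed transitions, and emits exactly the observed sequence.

0,2,1,0,2,1,1,0,0,2,1,0

  [0] y  {0,2}  => 0  start
  [1] y  {0,2}  => 2  0->2 ok
  [2] x  {1}  => 1  2->1 ok
  [3] y  {0,2}  => 0  1->0 ok
  [4] y  {0,2}  => 2  0->2 ok
  [5] x  {1}  => 1  2->1 ok
  [6] x  {1}  => 1  1->1 ok
  [7] y  {0,2}  => 0  1->0 ok
  [8] y  {0,2}  => 0  0->0 ok
  [9] y  {0,2}  => 2  0->2 ok
  [10] x  {1}  => 1  2->1 ok
  [11] y  {0,2}  => 0  1->0 ok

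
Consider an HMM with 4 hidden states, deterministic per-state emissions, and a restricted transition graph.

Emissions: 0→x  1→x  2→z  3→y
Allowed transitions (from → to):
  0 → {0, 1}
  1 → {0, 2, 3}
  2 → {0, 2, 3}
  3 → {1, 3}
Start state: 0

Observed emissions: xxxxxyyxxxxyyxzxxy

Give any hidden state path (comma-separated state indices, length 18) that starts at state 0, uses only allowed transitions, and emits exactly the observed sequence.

  pos 0: x in {0,1}, choose 0; start
  pos 1: x in {0,1}, choose 1; 0->1 ok
  pos 2: x in {0,1}, choose 0; 1->0 ok
  pos 3: x in {0,1}, choose 0; 0->0 ok
  pos 4: x in {0,1}, choose 1; 0->1 ok
  pos 5: y in {3}, choose 3; 1->3 ok
  pos 6: y in {3}, choose 3; 3->3 ok
  pos 7: x in {0,1}, choose 1; 3->1 ok
  pos 8: x in {0,1}, choose 0; 1->0 ok
  pos 9: x in {0,1}, choose 0; 0->0 ok
  pos 10: x in {0,1}, choose 1; 0->1 ok
  pos 11: y in {3}, choose 3; 1->3 ok
  pos 12: y in {3}, choose 3; 3->3 ok
  pos 13: x in {0,1}, choose 1; 3->1 ok
  pos 14: z in {2}, choose 2; 1->2 ok
  pos 15: x in {0,1}, choose 0; 2->0 ok
  pos 16: x in {0,1}, choose 1; 0->1 ok
  pos 17: y in {3}, choose 3; 1->3 ok

0,1,0,0,1,3,3,1,0,0,1,3,3,1,2,0,1,3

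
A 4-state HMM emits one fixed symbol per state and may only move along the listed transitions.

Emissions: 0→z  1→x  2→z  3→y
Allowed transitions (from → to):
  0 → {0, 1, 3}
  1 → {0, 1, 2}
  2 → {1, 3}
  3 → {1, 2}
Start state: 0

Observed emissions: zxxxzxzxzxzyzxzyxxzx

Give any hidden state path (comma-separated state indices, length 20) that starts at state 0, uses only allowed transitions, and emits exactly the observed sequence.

0,1,1,1,2,1,0,1,0,1,2,3,2,1,2,3,1,1,2,1

  [0] z  {0,2}  => 0  start
  [1] x  {1}  => 1  0->1 ok
  [2] x  {1}  => 1  1->1 ok
  [3] x  {1}  => 1  1->1 ok
  [4] z  {0,2}  => 2  1->2 ok
  [5] x  {1}  => 1  2->1 ok
  [6] z  {0,2}  => 0  1->0 ok
  [7] x  {1}  => 1  0->1 ok
  [8] z  {0,2}  => 0  1->0 ok
  [9] x  {1}  => 1  0->1 ok
  [10] z  {0,2}  => 2  1->2 ok
  [11] y  {3}  => 3  2->3 ok
  [12] z  {0,2}  => 2  3->2 ok
  [13] x  {1}  => 1  2->1 ok
  [14] z  {0,2}  => 2  1->2 ok
  [15] y  {3}  => 3  2->3 ok
  [16] x  {1}  => 1  3->1 ok
  [17] x  {1}  => 1  1->1 ok
  [18] z  {0,2}  => 2  1->2 ok
  [19] x  {1}  => 1  2->1 ok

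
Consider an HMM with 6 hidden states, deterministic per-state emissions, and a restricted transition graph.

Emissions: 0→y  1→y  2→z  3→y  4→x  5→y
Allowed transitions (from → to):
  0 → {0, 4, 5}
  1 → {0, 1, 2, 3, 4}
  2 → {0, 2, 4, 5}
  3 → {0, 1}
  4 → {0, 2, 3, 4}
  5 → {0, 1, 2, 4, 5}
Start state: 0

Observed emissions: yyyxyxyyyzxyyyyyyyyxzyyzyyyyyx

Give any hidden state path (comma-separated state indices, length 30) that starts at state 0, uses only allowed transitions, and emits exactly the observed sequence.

  [0] y  {0,1,3,5}  => 0  start
  [1] y  {0,1,3,5}  => 5  0->5 ok
  [2] y  {0,1,3,5}  => 1  5->1 ok
  [3] x  {4}  => 4  1->4 ok
  [4] y  {0,1,3,5}  => 0  4->0 ok
  [5] x  {4}  => 4  0->4 ok
  [6] y  {0,1,3,5}  => 3  4->3 ok
  [7] y  {0,1,3,5}  => 1  3->1 ok
  [8] y  {0,1,3,5}  => 1  1->1 ok
  [9] z  {2}  => 2  1->2 ok
  [10] x  {4}  => 4  2->4 ok
  [11] y  {0,1,3,5}  => 3  4->3 ok
  [12] y  {0,1,3,5}  => 1  3->1 ok
  [13] y  {0,1,3,5}  => 3  1->3 ok
  [14] y  {0,1,3,5}  => 1  3->1 ok
  [15] y  {0,1,3,5}  => 1  1->1 ok
  [16] y  {0,1,3,5}  => 3  1->3 ok
  [17] y  {0,1,3,5}  => 1  3->1 ok
  [18] y  {0,1,3,5}  => 1  1->1 ok
  [19] x  {4}  => 4  1->4 ok
  [20] z  {2}  => 2  4->2 ok
  [21] y  {0,1,3,5}  => 5  2->5 ok
  [22] y  {0,1,3,5}  => 1  5->1 ok
  [23] z  {2}  => 2  1->2 ok
  [24] y  {0,1,3,5}  => 5  2->5 ok
  [25] y  {0,1,3,5}  => 5  5->5 ok
  [26] y  {0,1,3,5}  => 1  5->1 ok
  [27] y  {0,1,3,5}  => 0  1->0 ok
  [28] y  {0,1,3,5}  => 5  0->5 ok
  [29] x  {4}  => 4  5->4 ok

0,5,1,4,0,4,3,1,1,2,4,3,1,3,1,1,3,1,1,4,2,5,1,2,5,5,1,0,5,4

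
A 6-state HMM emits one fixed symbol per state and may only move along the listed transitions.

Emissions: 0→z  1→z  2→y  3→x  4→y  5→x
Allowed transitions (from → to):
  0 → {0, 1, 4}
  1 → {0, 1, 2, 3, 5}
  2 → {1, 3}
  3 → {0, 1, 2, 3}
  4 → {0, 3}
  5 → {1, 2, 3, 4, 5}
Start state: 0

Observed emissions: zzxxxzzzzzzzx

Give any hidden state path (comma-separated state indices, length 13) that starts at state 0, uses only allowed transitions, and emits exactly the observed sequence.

0,1,3,3,3,0,1,1,0,0,0,1,5

  0: obs=z cand={0,1} pick 0 [start]
  1: obs=z cand={0,1} pick 1 [0->1 ok]
  2: obs=x cand={3,5} pick 3 [1->3 ok]
  3: obs=x cand={3,5} pick 3 [3->3 ok]
  4: obs=x cand={3,5} pick 3 [3->3 ok]
  5: obs=z cand={0,1} pick 0 [3->0 ok]
  6: obs=z cand={0,1} pick 1 [0->1 ok]
  7: obs=z cand={0,1} pick 1 [1->1 ok]
  8: obs=z cand={0,1} pick 0 [1->0 ok]
  9: obs=z cand={0,1} pick 0 [0->0 ok]
  10: obs=z cand={0,1} pick 0 [0->0 ok]
  11: obs=z cand={0,1} pick 1 [0->1 ok]
  12: obs=x cand={3,5} pick 5 [1->5 ok]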